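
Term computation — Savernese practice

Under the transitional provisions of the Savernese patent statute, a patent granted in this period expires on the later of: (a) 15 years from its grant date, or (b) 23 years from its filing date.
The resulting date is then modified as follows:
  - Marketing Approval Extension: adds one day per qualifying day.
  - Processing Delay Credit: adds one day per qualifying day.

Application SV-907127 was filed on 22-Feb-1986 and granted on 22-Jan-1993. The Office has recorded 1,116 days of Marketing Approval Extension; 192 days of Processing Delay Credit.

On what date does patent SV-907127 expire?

2012-09-22

(a) grant + 15 years → 22 January 2008.
(b) filing + 23 years → 22 February 2009.
Later of the two: 22 February 2009.
Marketing Approval Extension: +1116 days → 14 March 2012.
Processing Delay Credit: +192 days → 22 September 2012.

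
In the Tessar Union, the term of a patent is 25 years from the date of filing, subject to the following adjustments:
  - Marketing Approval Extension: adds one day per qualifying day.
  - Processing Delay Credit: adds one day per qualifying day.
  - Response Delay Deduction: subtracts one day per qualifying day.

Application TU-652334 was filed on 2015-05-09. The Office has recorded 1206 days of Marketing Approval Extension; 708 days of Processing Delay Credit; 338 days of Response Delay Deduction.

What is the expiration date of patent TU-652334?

2044-09-01

Base term: filing date + 25 years → 9 May 2040.
Marketing Approval Extension: +1206 days → 28 August 2043.
Processing Delay Credit: +708 days → 5 August 2045.
Response Delay Deduction: −338 days → 1 September 2044.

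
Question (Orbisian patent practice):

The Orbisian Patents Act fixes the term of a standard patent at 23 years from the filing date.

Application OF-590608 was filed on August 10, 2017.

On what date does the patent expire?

Filing date + 23 years → 10 August 2040.

August 10, 2040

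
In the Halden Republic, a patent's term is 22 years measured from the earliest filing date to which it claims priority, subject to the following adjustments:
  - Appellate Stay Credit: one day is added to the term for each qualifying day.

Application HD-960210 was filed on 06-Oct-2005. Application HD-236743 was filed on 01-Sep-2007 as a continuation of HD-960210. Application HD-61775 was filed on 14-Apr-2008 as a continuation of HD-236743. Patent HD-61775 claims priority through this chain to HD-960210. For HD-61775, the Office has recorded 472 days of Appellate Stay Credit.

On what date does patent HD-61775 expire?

Earliest priority filing: 6 October 2005.
Base term: 6 October 2005 + 22 years → 6 October 2027.
Appellate Stay Credit: +472 days → 20 January 2029.

January 20, 2029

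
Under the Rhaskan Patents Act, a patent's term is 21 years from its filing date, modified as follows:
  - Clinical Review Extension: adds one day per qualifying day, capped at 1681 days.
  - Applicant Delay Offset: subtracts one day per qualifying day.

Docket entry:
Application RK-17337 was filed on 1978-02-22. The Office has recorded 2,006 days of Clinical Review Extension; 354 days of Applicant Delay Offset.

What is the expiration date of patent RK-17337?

October 11, 2002

Base term: filing date + 21 years → 22 February 1999.
Clinical Review Extension: 2006 days claimed exceeds the 1681-day cap, so +1681 days → 30 September 2003.
Applicant Delay Offset: −354 days → 11 October 2002.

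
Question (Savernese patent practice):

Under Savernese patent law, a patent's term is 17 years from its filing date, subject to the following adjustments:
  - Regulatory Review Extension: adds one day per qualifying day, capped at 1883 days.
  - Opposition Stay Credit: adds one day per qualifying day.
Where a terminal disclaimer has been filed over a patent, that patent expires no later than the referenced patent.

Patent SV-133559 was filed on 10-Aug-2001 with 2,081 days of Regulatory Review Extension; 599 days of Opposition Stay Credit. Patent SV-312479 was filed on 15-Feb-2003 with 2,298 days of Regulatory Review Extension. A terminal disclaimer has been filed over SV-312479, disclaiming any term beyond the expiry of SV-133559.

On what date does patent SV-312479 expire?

Natural term of SV-312479:
  Base: filing + 17 years → 15 February 2020.
  Regulatory Review Extension: 2298 days claimed exceeds the 1883-day cap, so +1883 days → 12 April 2025.
Expiry of referenced patent SV-133559:
  Base: filing + 17 years → 10 August 2018.
  Regulatory Review Extension: 2081 days claimed exceeds the 1883-day cap, so +1883 days → 6 October 2023.
  Opposition Stay Credit: +599 days → 27 May 2025.
Terminal disclaimer: SV-312479 expires on the earlier of 12 April 2025 and 27 May 2025.

2025-04-12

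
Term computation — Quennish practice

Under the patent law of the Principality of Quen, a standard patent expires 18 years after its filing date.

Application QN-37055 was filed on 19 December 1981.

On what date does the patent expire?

Filing date + 18 years → 19 December 1999.

1999-12-19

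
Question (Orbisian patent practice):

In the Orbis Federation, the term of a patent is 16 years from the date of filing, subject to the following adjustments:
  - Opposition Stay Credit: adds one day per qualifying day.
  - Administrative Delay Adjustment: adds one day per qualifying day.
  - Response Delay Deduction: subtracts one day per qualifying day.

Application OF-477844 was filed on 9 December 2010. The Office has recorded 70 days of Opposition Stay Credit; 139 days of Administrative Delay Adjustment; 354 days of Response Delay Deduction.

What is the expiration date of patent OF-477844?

July 17, 2026

Base term: filing date + 16 years → 9 December 2026.
Opposition Stay Credit: +70 days → 17 February 2027.
Administrative Delay Adjustment: +139 days → 6 July 2027.
Response Delay Deduction: −354 days → 17 July 2026.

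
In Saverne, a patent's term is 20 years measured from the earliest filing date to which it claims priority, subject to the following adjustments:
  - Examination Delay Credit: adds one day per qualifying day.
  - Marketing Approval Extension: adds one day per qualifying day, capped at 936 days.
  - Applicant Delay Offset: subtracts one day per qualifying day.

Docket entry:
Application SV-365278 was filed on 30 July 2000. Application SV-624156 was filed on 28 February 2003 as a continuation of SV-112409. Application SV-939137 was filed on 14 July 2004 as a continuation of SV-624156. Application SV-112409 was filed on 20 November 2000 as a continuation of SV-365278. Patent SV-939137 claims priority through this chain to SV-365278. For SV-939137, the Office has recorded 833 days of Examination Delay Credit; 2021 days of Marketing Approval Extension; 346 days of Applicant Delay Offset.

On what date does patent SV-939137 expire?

June 22, 2024

Earliest priority filing: 30 July 2000.
Base term: 30 July 2000 + 20 years → 30 July 2020.
Examination Delay Credit: +833 days → 10 November 2022.
Marketing Approval Extension: 2021 days claimed exceeds the 936-day cap, so +936 days → 3 June 2025.
Applicant Delay Offset: −346 days → 22 June 2024.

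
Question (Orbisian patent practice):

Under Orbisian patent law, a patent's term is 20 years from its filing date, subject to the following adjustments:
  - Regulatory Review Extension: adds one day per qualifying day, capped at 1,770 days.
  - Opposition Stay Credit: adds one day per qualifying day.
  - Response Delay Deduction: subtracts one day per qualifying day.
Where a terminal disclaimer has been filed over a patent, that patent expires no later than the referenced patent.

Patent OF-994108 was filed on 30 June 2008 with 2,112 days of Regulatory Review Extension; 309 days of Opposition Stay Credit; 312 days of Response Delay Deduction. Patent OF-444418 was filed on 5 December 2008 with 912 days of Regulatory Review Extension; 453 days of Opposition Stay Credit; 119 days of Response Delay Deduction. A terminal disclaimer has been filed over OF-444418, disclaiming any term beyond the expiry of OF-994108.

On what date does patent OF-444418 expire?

Natural term of OF-444418:
  Base: filing + 20 years → 5 December 2028.
  Regulatory Review Extension: 912 days (within the 1770-day cap) → +912 days → 5 June 2031.
  Opposition Stay Credit: +453 days → 31 August 2032.
  Response Delay Deduction: −119 days → 4 May 2032.
Expiry of referenced patent OF-994108:
  Base: filing + 20 years → 30 June 2028.
  Regulatory Review Extension: 2112 days claimed exceeds the 1770-day cap, so +1770 days → 5 May 2033.
  Opposition Stay Credit: +309 days → 10 March 2034.
  Response Delay Deduction: −312 days → 2 May 2033.
Terminal disclaimer: OF-444418 expires on the earlier of 4 May 2032 and 2 May 2033.

2032-05-04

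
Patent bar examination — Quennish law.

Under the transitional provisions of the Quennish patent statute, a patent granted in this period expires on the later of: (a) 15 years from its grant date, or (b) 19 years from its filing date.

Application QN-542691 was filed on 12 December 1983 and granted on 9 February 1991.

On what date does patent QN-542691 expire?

February 9, 2006

(a) grant + 15 years → 9 February 2006.
(b) filing + 19 years → 12 December 2002.
Later of the two: 9 February 2006.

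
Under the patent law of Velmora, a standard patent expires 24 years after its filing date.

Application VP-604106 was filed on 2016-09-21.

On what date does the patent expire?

Filing date + 24 years → 21 September 2040.

2040-09-21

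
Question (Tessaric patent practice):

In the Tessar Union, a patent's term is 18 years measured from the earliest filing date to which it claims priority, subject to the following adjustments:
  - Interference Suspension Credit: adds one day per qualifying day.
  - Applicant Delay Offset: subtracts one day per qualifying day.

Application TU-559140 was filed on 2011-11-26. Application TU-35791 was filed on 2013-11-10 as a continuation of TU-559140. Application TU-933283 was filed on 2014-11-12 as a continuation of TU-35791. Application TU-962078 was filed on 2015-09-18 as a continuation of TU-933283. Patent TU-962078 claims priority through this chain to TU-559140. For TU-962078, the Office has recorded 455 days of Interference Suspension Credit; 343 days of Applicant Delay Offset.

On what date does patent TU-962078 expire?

2030-03-18

Earliest priority filing: 26 November 2011.
Base term: 26 November 2011 + 18 years → 26 November 2029.
Interference Suspension Credit: +455 days → 24 February 2031.
Applicant Delay Offset: −343 days → 18 March 2030.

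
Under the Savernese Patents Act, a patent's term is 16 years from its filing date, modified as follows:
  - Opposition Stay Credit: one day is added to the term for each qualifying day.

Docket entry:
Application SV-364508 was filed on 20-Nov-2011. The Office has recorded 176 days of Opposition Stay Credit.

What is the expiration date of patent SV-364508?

Base term: filing date + 16 years → 20 November 2027.
Opposition Stay Credit: +176 days → 14 May 2028.

2028-05-14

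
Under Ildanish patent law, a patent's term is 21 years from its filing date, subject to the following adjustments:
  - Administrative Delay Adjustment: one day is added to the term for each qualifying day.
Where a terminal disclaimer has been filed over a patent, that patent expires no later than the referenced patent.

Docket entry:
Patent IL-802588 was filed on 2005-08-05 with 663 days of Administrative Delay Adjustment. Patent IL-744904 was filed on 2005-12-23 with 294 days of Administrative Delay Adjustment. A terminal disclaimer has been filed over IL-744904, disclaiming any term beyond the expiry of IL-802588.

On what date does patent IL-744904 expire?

October 13, 2027

Natural term of IL-744904:
  Base: filing + 21 years → 23 December 2026.
  Administrative Delay Adjustment: +294 days → 13 October 2027.
Expiry of referenced patent IL-802588:
  Base: filing + 21 years → 5 August 2026.
  Administrative Delay Adjustment: +663 days → 29 May 2028.
Terminal disclaimer: IL-744904 expires on the earlier of 13 October 2027 and 29 May 2028.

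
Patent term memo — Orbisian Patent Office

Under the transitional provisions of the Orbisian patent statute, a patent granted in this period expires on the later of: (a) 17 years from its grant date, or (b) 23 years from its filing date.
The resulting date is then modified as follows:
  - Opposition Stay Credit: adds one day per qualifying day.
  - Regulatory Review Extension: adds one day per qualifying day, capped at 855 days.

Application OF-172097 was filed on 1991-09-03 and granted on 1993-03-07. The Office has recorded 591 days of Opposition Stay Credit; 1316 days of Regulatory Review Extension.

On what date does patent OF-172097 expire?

(a) grant + 17 years → 7 March 2010.
(b) filing + 23 years → 3 September 2014.
Later of the two: 3 September 2014.
Opposition Stay Credit: +591 days → 16 April 2016.
Regulatory Review Extension: 1316 days claimed exceeds the 855-day cap, so +855 days → 19 August 2018.

2018-08-19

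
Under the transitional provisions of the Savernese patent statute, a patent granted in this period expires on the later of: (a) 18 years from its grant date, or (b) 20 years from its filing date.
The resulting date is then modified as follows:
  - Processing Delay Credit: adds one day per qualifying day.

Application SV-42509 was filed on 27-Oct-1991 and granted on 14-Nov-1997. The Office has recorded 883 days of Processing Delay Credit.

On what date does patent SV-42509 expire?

(a) grant + 18 years → 14 November 2015.
(b) filing + 20 years → 27 October 2011.
Later of the two: 14 November 2015.
Processing Delay Credit: +883 days → 15 April 2018.

April 15, 2018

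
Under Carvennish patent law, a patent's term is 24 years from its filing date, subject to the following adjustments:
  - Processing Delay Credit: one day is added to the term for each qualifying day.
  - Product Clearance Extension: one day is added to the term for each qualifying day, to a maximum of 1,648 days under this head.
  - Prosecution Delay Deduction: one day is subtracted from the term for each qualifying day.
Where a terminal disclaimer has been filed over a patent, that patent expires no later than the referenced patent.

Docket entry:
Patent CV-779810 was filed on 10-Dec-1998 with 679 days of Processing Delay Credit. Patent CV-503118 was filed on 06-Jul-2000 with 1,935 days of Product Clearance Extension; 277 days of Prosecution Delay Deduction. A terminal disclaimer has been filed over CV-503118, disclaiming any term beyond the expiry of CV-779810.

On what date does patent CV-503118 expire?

October 19, 2024

Natural term of CV-503118:
  Base: filing + 24 years → 6 July 2024.
  Product Clearance Extension: 1935 days claimed exceeds the 1648-day cap, so +1648 days → 9 January 2029.
  Prosecution Delay Deduction: −277 days → 7 April 2028.
Expiry of referenced patent CV-779810:
  Base: filing + 24 years → 10 December 2022.
  Processing Delay Credit: +679 days → 19 October 2024.
Terminal disclaimer: CV-503118 expires on the earlier of 7 April 2028 and 19 October 2024.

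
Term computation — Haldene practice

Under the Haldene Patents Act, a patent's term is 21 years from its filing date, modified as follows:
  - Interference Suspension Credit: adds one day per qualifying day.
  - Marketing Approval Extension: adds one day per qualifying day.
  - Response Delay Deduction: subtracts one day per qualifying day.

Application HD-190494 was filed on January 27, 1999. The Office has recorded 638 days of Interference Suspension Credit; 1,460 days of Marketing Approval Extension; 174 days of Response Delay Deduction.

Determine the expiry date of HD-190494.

Base term: filing date + 21 years → 27 January 2020.
Interference Suspension Credit: +638 days → 26 October 2021.
Marketing Approval Extension: +1460 days → 25 October 2025.
Response Delay Deduction: −174 days → 4 May 2025.

2025-05-04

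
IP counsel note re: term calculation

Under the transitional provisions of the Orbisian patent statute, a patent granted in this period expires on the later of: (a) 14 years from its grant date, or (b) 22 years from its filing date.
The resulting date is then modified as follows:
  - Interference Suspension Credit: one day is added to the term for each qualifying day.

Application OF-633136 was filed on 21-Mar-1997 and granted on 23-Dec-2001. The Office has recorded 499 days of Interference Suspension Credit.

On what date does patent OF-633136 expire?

2020-08-01

(a) grant + 14 years → 23 December 2015.
(b) filing + 22 years → 21 March 2019.
Later of the two: 21 March 2019.
Interference Suspension Credit: +499 days → 1 August 2020.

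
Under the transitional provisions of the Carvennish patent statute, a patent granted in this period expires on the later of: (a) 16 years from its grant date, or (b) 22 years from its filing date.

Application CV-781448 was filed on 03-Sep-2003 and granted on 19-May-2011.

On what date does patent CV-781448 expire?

2027-05-19

(a) grant + 16 years → 19 May 2027.
(b) filing + 22 years → 3 September 2025.
Later of the two: 19 May 2027.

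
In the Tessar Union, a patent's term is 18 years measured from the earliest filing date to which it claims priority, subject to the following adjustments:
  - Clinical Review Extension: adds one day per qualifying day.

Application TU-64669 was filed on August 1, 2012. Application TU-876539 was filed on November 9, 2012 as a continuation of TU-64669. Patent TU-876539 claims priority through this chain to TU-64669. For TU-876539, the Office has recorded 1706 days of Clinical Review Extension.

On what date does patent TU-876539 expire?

2035-04-03

Earliest priority filing: 1 August 2012.
Base term: 1 August 2012 + 18 years → 1 August 2030.
Clinical Review Extension: +1706 days → 3 April 2035.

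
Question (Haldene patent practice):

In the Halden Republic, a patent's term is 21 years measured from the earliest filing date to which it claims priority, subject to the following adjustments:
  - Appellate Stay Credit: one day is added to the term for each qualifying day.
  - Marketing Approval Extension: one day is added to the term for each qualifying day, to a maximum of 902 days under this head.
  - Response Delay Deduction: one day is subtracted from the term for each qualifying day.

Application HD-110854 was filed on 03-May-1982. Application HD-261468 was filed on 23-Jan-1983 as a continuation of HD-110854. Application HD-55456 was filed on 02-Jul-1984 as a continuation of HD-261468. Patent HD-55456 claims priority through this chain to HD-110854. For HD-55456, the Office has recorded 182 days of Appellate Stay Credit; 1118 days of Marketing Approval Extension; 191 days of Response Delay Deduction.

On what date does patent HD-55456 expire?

October 12, 2005

Earliest priority filing: 3 May 1982.
Base term: 3 May 1982 + 21 years → 3 May 2003.
Appellate Stay Credit: +182 days → 1 November 2003.
Marketing Approval Extension: 1118 days claimed exceeds the 902-day cap, so +902 days → 21 April 2006.
Response Delay Deduction: −191 days → 12 October 2005.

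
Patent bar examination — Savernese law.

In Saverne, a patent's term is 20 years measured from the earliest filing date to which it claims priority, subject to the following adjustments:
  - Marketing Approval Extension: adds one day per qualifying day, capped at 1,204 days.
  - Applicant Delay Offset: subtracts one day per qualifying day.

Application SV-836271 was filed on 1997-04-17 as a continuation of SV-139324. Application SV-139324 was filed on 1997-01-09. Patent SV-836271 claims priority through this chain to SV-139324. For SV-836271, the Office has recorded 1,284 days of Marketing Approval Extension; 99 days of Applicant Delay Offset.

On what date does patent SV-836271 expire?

January 19, 2020

Earliest priority filing: 9 January 1997.
Base term: 9 January 1997 + 20 years → 9 January 2017.
Marketing Approval Extension: 1284 days claimed exceeds the 1204-day cap, so +1204 days → 27 April 2020.
Applicant Delay Offset: −99 days → 19 January 2020.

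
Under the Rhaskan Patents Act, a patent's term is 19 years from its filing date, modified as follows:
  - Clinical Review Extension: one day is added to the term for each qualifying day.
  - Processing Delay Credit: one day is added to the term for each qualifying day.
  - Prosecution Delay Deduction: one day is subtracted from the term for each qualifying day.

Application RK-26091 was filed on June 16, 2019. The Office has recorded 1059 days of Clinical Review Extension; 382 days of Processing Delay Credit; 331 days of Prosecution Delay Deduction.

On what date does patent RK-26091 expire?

June 30, 2041

Base term: filing date + 19 years → 16 June 2038.
Clinical Review Extension: +1059 days → 10 May 2041.
Processing Delay Credit: +382 days → 27 May 2042.
Prosecution Delay Deduction: −331 days → 30 June 2041.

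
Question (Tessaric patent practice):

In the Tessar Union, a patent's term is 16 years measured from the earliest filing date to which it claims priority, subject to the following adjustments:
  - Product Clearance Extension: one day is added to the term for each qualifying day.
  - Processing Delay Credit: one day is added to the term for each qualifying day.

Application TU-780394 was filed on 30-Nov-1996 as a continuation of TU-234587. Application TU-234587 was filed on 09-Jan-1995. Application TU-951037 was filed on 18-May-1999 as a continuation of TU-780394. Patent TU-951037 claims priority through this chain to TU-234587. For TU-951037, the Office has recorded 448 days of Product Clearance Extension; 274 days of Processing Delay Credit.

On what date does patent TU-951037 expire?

Earliest priority filing: 9 January 1995.
Base term: 9 January 1995 + 16 years → 9 January 2011.
Product Clearance Extension: +448 days → 1 April 2012.
Processing Delay Credit: +274 days → 31 December 2012.

2012-12-31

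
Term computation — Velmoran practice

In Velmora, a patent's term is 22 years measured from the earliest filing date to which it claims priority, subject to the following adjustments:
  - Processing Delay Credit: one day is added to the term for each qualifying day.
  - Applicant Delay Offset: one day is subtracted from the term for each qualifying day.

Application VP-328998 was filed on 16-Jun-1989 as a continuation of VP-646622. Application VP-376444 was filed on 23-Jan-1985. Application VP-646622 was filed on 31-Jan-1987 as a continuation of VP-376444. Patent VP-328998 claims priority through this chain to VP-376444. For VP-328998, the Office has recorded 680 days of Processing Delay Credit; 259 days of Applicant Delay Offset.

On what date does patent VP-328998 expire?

Earliest priority filing: 23 January 1985.
Base term: 23 January 1985 + 22 years → 23 January 2007.
Processing Delay Credit: +680 days → 3 December 2008.
Applicant Delay Offset: −259 days → 19 March 2008.

2008-03-19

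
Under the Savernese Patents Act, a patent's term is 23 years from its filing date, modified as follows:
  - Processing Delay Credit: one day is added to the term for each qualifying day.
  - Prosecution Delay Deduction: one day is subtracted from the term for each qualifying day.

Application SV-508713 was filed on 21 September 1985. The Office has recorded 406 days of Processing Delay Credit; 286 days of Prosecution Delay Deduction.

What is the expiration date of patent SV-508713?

2009-01-19

Base term: filing date + 23 years → 21 September 2008.
Processing Delay Credit: +406 days → 1 November 2009.
Prosecution Delay Deduction: −286 days → 19 January 2009.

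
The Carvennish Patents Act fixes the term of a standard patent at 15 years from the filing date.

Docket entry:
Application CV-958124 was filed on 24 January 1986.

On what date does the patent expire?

Filing date + 15 years → 24 January 2001.

2001-01-24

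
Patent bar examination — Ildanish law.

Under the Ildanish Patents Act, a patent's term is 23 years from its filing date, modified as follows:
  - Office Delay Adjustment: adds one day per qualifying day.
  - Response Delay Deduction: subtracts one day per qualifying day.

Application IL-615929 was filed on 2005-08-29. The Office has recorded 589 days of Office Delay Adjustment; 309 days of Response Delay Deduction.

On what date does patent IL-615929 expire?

Base term: filing date + 23 years → 29 August 2028.
Office Delay Adjustment: +589 days → 10 April 2030.
Response Delay Deduction: −309 days → 5 June 2029.

June 5, 2029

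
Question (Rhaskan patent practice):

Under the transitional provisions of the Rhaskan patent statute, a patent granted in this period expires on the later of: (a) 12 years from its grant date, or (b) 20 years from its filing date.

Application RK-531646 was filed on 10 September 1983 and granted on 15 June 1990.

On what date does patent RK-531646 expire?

2003-09-10

(a) grant + 12 years → 15 June 2002.
(b) filing + 20 years → 10 September 2003.
Later of the two: 10 September 2003.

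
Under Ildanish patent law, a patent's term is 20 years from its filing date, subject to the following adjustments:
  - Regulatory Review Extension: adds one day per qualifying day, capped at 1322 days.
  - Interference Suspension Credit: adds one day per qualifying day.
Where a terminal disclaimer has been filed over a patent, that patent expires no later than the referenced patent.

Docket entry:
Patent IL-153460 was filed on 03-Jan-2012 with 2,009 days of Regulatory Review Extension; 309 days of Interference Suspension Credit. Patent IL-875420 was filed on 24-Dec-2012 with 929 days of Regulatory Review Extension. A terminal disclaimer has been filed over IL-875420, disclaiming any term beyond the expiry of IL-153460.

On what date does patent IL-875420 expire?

Natural term of IL-875420:
  Base: filing + 20 years → 24 December 2032.
  Regulatory Review Extension: 929 days (within the 1322-day cap) → +929 days → 11 July 2035.
Expiry of referenced patent IL-153460:
  Base: filing + 20 years → 3 January 2032.
  Regulatory Review Extension: 2009 days claimed exceeds the 1322-day cap, so +1322 days → 17 August 2035.
  Interference Suspension Credit: +309 days → 21 June 2036.
Terminal disclaimer: IL-875420 expires on the earlier of 11 July 2035 and 21 June 2036.

July 11, 2035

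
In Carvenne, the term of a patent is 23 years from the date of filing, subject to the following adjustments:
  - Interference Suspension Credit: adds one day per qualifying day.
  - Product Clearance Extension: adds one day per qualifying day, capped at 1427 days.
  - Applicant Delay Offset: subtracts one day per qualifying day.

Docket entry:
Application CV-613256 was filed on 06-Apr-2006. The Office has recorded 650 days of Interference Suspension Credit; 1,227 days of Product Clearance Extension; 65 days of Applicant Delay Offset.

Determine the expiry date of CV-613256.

2034-03-23

Base term: filing date + 23 years → 6 April 2029.
Interference Suspension Credit: +650 days → 16 January 2031.
Product Clearance Extension: 1227 days (within the 1427-day cap) → +1227 days → 27 May 2034.
Applicant Delay Offset: −65 days → 23 March 2034.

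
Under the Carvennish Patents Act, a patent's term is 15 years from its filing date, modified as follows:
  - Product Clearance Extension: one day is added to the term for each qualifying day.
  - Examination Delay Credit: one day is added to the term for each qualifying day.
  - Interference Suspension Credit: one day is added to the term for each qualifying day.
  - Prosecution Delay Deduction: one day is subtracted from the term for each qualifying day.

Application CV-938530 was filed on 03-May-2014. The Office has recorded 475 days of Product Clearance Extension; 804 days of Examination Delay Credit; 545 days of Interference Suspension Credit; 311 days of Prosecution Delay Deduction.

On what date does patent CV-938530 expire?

2033-06-24

Base term: filing date + 15 years → 3 May 2029.
Product Clearance Extension: +475 days → 21 August 2030.
Examination Delay Credit: +804 days → 2 November 2032.
Interference Suspension Credit: +545 days → 1 May 2034.
Prosecution Delay Deduction: −311 days → 24 June 2033.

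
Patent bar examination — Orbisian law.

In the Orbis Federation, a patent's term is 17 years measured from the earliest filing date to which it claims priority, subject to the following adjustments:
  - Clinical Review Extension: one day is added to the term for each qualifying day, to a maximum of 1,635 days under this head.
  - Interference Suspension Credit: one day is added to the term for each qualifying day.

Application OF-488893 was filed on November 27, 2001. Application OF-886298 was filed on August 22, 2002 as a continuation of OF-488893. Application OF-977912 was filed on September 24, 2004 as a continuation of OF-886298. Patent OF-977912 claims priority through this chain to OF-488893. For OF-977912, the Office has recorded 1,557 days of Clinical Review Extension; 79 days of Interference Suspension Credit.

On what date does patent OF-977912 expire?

Earliest priority filing: 27 November 2001.
Base term: 27 November 2001 + 17 years → 27 November 2018.
Clinical Review Extension: 1557 days (within the 1635-day cap) → +1557 days → 3 March 2023.
Interference Suspension Credit: +79 days → 21 May 2023.

2023-05-21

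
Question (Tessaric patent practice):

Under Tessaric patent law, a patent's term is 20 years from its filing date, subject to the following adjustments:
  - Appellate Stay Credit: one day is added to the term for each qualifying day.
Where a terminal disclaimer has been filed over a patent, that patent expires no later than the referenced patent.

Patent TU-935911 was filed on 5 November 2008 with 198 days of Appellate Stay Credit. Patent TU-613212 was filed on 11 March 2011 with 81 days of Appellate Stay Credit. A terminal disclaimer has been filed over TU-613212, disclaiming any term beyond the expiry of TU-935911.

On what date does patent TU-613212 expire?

Natural term of TU-613212:
  Base: filing + 20 years → 11 March 2031.
  Appellate Stay Credit: +81 days → 31 May 2031.
Expiry of referenced patent TU-935911:
  Base: filing + 20 years → 5 November 2028.
  Appellate Stay Credit: +198 days → 22 May 2029.
Terminal disclaimer: TU-613212 expires on the earlier of 31 May 2031 and 22 May 2029.

May 22, 2029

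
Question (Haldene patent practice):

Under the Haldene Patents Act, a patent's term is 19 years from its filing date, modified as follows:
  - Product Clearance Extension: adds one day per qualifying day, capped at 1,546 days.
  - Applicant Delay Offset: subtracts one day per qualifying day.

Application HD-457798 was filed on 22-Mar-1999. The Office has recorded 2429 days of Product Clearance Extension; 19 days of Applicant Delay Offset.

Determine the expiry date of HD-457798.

Base term: filing date + 19 years → 22 March 2018.
Product Clearance Extension: 2429 days claimed exceeds the 1546-day cap, so +1546 days → 15 June 2022.
Applicant Delay Offset: −19 days → 27 May 2022.

2022-05-27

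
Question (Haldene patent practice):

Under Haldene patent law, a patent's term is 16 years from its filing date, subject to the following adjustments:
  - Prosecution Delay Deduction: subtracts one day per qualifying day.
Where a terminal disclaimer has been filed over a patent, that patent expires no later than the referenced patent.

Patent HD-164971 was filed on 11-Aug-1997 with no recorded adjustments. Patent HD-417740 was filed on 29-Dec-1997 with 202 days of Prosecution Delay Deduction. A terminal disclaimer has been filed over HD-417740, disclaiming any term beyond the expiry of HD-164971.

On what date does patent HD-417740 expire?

June 10, 2013

Natural term of HD-417740:
  Base: filing + 16 years → 29 December 2013.
  Prosecution Delay Deduction: −202 days → 10 June 2013.
Expiry of referenced patent HD-164971:
  Base: filing + 16 years → 11 August 2013.
Terminal disclaimer: HD-417740 expires on the earlier of 10 June 2013 and 11 August 2013.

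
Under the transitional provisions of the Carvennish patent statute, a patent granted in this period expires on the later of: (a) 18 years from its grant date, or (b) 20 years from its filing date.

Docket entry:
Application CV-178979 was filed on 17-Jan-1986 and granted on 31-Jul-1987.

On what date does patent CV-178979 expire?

2006-01-17

(a) grant + 18 years → 31 July 2005.
(b) filing + 20 years → 17 January 2006.
Later of the two: 17 January 2006.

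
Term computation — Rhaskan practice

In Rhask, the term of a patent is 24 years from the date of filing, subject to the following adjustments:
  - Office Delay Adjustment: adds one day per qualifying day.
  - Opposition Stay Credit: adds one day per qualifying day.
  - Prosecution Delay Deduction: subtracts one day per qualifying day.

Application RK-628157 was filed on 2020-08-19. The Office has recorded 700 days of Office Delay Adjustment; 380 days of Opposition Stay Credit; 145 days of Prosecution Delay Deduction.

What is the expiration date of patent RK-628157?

Base term: filing date + 24 years → 19 August 2044.
Office Delay Adjustment: +700 days → 20 July 2046.
Opposition Stay Credit: +380 days → 4 August 2047.
Prosecution Delay Deduction: −145 days → 12 March 2047.

March 12, 2047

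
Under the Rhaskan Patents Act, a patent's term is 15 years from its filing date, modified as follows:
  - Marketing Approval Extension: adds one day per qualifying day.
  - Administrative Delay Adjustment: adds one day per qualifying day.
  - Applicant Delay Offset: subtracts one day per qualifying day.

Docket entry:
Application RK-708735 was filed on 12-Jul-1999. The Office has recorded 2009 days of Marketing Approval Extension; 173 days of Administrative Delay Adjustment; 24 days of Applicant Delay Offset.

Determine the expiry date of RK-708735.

June 8, 2020

Base term: filing date + 15 years → 12 July 2014.
Marketing Approval Extension: +2009 days → 11 January 2020.
Administrative Delay Adjustment: +173 days → 2 July 2020.
Applicant Delay Offset: −24 days → 8 June 2020.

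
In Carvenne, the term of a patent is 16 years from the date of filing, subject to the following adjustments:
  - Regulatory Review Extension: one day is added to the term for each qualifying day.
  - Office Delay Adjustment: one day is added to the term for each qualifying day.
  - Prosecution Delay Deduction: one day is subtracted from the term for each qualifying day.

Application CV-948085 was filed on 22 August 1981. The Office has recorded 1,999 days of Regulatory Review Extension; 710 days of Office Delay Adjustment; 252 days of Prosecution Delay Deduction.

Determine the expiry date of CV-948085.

2004-05-14

Base term: filing date + 16 years → 22 August 1997.
Regulatory Review Extension: +1999 days → 11 February 2003.
Office Delay Adjustment: +710 days → 21 January 2005.
Prosecution Delay Deduction: −252 days → 14 May 2004.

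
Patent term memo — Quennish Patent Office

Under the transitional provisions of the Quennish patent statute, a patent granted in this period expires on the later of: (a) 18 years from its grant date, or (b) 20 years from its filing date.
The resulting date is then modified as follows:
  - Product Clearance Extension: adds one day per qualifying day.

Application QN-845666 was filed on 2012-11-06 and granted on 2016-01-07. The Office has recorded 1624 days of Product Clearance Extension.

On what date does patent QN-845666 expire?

(a) grant + 18 years → 7 January 2034.
(b) filing + 20 years → 6 November 2032.
Later of the two: 7 January 2034.
Product Clearance Extension: +1624 days → 19 June 2038.

2038-06-19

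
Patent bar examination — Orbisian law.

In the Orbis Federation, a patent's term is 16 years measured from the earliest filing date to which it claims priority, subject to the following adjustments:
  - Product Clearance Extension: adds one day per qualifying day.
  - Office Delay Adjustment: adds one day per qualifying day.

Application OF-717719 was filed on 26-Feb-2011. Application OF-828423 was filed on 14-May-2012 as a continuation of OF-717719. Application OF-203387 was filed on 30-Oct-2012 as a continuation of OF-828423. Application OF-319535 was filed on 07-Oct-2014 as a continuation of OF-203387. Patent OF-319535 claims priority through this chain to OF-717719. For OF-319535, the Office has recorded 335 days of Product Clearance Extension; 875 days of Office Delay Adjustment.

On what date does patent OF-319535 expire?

2030-06-20

Earliest priority filing: 26 February 2011.
Base term: 26 February 2011 + 16 years → 26 February 2027.
Product Clearance Extension: +335 days → 27 January 2028.
Office Delay Adjustment: +875 days → 20 June 2030.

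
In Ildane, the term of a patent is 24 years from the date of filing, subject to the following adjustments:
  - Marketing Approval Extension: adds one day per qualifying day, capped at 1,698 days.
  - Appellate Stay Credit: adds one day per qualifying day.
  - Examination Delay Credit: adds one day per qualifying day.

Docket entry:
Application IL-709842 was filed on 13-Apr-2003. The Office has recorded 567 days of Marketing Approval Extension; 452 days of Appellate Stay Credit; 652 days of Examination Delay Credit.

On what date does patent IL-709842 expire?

Base term: filing date + 24 years → 13 April 2027.
Marketing Approval Extension: 567 days (within the 1698-day cap) → +567 days → 31 October 2028.
Appellate Stay Credit: +452 days → 26 January 2030.
Examination Delay Credit: +652 days → 9 November 2031.

November 9, 2031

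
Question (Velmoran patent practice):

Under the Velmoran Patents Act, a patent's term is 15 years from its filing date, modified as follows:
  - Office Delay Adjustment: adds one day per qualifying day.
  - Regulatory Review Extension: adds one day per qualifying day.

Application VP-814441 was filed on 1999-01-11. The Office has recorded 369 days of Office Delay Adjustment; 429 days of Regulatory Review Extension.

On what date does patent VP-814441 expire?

2016-03-19

Base term: filing date + 15 years → 11 January 2014.
Office Delay Adjustment: +369 days → 15 January 2015.
Regulatory Review Extension: +429 days → 19 March 2016.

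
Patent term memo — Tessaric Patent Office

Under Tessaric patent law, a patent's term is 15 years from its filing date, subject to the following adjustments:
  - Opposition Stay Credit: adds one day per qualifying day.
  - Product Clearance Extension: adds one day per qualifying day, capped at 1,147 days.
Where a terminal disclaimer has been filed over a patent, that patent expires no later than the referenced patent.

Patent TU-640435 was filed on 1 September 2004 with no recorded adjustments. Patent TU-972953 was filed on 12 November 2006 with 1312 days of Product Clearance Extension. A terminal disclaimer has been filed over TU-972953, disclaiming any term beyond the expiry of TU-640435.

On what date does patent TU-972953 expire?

Natural term of TU-972953:
  Base: filing + 15 years → 12 November 2021.
  Product Clearance Extension: 1312 days claimed exceeds the 1147-day cap, so +1147 days → 2 January 2025.
Expiry of referenced patent TU-640435:
  Base: filing + 15 years → 1 September 2019.
Terminal disclaimer: TU-972953 expires on the earlier of 2 January 2025 and 1 September 2019.

September 1, 2019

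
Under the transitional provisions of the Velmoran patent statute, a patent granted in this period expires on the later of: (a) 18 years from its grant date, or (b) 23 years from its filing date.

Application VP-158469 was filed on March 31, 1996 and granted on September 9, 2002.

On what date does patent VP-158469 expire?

(a) grant + 18 years → 9 September 2020.
(b) filing + 23 years → 31 March 2019.
Later of the two: 9 September 2020.

September 9, 2020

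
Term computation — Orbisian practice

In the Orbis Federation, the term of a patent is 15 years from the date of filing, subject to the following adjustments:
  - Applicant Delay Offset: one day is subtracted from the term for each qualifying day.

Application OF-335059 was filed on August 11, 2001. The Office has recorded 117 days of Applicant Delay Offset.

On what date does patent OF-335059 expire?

April 16, 2016

Base term: filing date + 15 years → 11 August 2016.
Applicant Delay Offset: −117 days → 16 April 2016.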